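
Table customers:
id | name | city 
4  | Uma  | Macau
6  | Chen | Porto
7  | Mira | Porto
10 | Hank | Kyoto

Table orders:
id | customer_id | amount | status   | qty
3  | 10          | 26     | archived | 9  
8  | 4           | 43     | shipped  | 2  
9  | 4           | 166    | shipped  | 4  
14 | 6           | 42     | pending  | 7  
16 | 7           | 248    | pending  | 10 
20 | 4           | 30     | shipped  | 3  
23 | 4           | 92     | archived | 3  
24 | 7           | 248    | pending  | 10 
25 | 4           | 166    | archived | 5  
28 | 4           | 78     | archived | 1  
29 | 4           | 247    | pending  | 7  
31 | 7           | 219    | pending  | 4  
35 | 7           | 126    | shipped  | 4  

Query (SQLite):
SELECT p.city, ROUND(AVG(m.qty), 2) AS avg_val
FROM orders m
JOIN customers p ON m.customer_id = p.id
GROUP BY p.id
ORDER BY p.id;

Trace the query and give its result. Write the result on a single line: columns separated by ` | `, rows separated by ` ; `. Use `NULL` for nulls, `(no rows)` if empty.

Macau | 3.57 ; Porto | 7 ; Porto | 7 ; Kyoto | 9

Join each orders row to its customers via customer_id.
Group joined rows by customers.id; compute ROUND(AVG(m.qty), 2) per group.
  4: ids {8, 9, 20, 23, 25, 28, 29} → ROUND(AVG(m.qty), 2)=3.57
  6: ids {14} → ROUND(AVG(m.qty), 2)=7
  7: ids {16, 24, 31, 35} → ROUND(AVG(m.qty), 2)=7
  10: ids {3} → ROUND(AVG(m.qty), 2)=9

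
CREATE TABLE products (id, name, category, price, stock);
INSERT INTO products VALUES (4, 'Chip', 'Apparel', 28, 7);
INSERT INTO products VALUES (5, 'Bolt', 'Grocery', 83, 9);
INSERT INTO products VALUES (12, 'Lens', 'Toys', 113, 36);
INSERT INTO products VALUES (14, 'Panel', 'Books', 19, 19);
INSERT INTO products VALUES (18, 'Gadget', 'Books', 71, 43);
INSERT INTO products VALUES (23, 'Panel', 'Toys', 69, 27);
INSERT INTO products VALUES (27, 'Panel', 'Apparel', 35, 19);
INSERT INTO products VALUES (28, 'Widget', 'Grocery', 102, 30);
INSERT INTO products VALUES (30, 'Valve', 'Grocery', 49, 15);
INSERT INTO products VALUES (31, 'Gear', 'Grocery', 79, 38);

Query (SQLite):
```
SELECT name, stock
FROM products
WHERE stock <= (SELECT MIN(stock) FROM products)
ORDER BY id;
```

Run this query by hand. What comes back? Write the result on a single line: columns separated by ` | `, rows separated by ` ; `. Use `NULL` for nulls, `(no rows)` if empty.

Scalar subquery: MIN(stock) over all products rows = 7.
Keep rows where stock <= that value.

Chip | 7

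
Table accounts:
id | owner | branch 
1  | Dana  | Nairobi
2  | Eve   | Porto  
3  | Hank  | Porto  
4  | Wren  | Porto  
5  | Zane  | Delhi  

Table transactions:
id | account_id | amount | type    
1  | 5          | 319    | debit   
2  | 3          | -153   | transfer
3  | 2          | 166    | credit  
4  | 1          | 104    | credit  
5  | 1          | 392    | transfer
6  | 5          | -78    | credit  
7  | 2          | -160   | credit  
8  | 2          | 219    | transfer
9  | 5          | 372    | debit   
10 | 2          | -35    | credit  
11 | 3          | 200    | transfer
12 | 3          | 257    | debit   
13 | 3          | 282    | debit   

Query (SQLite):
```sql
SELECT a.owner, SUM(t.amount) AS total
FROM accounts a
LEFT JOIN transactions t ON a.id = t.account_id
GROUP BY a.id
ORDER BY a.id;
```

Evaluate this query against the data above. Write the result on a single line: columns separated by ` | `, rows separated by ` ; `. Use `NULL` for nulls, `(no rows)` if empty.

LEFT JOIN keeps every accounts row; unmatched ones get NULL for transactions columns.
Group by accounts.id and compute SUM(t.amount). SUM over an all-NULL group is NULL.
  1: ids {4, 5} → SUM(t.amount)=496
  2: ids {3, 7, 8, 10} → SUM(t.amount)=190
  3: ids {2, 11, 12, 13} → SUM(t.amount)=586
  4: ids {—} → SUM(t.amount)=NULL
  5: ids {1, 6, 9} → SUM(t.amount)=613

Dana | 496 ; Eve | 190 ; Hank | 586 ; Wren | NULL ; Zane | 613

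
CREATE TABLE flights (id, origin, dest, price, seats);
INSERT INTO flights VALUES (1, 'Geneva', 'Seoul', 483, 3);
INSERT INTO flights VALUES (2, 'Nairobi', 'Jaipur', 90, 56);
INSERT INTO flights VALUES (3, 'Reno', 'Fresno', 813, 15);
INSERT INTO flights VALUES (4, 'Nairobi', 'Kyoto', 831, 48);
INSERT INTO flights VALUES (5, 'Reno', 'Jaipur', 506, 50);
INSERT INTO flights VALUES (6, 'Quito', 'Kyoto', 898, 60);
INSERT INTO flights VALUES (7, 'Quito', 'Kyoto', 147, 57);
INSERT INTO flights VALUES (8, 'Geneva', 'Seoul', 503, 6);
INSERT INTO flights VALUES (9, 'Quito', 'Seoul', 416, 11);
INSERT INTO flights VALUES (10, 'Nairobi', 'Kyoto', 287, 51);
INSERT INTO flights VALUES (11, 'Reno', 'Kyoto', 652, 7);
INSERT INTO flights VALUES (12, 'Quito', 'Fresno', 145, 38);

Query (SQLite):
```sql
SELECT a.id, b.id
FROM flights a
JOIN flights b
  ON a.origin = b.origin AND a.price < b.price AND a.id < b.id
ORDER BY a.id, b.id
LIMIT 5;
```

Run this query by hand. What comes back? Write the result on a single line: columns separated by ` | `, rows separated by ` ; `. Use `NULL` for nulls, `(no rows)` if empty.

Pairs (a,b) with same origin, a.price < b.price, a.id < b.id.
origin groups: Geneva:{1,8} Nairobi:{2,4,10} Quito:{6,7,9,12} Reno:{3,5,11}
Ordered by (a.id, b.id); first 5.

1 | 8 ; 2 | 4 ; 2 | 10 ; 5 | 11 ; 7 | 9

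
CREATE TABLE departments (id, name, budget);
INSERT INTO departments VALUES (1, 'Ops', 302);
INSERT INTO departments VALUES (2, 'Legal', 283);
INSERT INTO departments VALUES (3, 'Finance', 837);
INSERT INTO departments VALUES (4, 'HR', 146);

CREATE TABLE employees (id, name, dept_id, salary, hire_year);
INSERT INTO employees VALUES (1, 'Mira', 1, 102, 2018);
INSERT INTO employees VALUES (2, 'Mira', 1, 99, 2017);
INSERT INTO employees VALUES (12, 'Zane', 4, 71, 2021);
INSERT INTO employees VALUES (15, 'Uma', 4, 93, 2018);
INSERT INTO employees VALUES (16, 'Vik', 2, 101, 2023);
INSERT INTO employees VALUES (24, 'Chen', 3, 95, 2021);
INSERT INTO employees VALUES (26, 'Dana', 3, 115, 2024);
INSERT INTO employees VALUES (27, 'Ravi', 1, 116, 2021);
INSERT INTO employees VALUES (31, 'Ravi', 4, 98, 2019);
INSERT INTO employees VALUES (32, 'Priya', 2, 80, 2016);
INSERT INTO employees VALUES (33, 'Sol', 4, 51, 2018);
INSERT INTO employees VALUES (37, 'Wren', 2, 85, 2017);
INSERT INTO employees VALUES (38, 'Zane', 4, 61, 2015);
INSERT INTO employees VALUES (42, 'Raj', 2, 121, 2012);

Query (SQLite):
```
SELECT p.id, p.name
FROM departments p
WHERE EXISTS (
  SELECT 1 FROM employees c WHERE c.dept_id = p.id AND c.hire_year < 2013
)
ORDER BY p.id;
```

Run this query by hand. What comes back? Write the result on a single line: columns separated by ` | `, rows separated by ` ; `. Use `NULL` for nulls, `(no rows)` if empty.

2 | Legal

For each departments row, check whether any employees with matching dept_id has hire_year < 2013.
Keep rows where that is true.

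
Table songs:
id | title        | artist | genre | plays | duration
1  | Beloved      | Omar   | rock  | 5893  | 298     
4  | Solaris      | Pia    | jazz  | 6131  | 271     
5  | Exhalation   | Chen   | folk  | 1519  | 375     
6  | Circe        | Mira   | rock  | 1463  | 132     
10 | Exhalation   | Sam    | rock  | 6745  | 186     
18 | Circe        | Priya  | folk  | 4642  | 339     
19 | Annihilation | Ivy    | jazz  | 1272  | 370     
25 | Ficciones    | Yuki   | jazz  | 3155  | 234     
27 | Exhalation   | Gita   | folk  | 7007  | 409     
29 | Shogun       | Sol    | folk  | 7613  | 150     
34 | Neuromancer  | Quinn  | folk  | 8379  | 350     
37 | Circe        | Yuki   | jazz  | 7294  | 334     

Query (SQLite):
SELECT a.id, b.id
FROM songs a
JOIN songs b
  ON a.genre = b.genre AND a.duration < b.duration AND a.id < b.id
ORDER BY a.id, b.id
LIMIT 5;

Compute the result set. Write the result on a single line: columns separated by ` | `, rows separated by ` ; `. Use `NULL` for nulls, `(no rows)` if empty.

Pairs (a,b) with same genre, a.duration < b.duration, a.id < b.id.
genre groups: folk:{5,18,27,29,34} jazz:{4,19,25,37} rock:{1,6,10}
Ordered by (a.id, b.id); first 5.

4 | 19 ; 4 | 37 ; 5 | 27 ; 6 | 10 ; 18 | 27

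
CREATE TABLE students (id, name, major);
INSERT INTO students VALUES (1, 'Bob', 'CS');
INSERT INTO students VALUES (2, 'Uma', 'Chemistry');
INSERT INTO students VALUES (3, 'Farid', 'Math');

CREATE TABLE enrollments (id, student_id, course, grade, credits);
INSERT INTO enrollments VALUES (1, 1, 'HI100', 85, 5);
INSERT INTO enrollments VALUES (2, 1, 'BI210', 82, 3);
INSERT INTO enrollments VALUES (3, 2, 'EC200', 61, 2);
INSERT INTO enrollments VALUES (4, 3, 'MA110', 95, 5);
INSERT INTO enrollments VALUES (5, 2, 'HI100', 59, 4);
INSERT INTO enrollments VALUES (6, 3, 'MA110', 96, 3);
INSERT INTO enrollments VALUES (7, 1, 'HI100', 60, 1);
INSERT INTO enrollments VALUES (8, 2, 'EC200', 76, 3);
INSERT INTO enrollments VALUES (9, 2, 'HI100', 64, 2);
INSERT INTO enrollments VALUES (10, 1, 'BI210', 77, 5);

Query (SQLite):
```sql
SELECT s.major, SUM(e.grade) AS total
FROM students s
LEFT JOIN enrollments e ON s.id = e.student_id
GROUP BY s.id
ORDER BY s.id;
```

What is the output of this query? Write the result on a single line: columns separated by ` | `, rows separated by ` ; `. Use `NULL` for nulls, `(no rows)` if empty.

CS | 304 ; Chemistry | 260 ; Math | 191

LEFT JOIN keeps every students row; unmatched ones get NULL for enrollments columns.
Group by students.id and compute SUM(e.grade). SUM over an all-NULL group is NULL.
  1: ids {1, 2, 7, 10} → SUM(e.grade)=304
  2: ids {3, 5, 8, 9} → SUM(e.grade)=260
  3: ids {4, 6} → SUM(e.grade)=191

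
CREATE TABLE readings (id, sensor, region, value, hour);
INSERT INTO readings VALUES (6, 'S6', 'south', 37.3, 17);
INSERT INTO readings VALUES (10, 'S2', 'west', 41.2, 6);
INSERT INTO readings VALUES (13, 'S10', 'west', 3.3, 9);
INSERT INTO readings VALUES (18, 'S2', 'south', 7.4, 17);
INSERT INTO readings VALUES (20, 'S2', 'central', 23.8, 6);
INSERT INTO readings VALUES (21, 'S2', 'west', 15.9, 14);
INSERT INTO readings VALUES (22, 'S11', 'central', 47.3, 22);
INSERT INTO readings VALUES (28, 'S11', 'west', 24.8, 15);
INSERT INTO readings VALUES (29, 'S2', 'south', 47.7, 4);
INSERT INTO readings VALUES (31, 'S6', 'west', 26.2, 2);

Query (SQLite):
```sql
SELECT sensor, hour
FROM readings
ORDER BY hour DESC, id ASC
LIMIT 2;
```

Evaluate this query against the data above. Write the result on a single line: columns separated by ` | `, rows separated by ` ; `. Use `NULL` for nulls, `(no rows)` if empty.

Sort by hour desc, tiebreak id asc: (22, id=22), (17, id=6), (17, id=18), (15, id=28), (14, id=21) …. Take first 2.

S11 | 22 ; S6 | 17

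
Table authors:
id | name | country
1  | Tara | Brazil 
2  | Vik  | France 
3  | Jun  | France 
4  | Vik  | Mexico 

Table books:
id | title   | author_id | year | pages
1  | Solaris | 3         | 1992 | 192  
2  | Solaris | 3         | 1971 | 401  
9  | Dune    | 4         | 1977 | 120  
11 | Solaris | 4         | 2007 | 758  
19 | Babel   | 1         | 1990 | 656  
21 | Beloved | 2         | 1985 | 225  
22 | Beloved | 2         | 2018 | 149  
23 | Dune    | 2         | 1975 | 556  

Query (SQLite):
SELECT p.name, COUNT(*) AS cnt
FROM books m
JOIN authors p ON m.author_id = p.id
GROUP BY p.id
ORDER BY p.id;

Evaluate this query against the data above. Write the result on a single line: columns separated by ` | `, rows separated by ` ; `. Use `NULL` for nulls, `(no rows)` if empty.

Tara | 1 ; Vik | 3 ; Jun | 2 ; Vik | 2

Join each books row to its authors via author_id.
Group joined rows by authors.id; compute COUNT(*) per group.
  1: ids {19} → COUNT(*)=1
  2: ids {21, 22, 23} → COUNT(*)=3
  3: ids {1, 2} → COUNT(*)=2
  4: ids {9, 11} → COUNT(*)=2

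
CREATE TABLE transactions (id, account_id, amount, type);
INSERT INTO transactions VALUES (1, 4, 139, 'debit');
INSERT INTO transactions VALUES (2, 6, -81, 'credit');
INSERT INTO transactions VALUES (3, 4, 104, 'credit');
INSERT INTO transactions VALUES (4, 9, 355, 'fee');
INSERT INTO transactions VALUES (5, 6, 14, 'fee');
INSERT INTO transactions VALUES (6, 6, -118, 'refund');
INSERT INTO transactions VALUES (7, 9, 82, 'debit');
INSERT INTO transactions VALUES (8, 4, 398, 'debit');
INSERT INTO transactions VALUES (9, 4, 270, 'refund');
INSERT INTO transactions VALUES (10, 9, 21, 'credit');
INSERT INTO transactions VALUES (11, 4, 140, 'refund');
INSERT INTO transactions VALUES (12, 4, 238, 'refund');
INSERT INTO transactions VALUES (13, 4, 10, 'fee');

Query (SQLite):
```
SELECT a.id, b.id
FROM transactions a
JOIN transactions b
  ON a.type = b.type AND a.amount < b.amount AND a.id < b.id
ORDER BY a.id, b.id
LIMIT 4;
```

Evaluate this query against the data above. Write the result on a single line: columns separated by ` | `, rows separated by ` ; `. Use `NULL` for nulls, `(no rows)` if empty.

Pairs (a,b) with same type, a.amount < b.amount, a.id < b.id.
type groups: credit:{2,3,10} debit:{1,7,8} fee:{4,5,13} refund:{6,9,11,12}
Ordered by (a.id, b.id); first 4.

1 | 8 ; 2 | 3 ; 2 | 10 ; 6 | 9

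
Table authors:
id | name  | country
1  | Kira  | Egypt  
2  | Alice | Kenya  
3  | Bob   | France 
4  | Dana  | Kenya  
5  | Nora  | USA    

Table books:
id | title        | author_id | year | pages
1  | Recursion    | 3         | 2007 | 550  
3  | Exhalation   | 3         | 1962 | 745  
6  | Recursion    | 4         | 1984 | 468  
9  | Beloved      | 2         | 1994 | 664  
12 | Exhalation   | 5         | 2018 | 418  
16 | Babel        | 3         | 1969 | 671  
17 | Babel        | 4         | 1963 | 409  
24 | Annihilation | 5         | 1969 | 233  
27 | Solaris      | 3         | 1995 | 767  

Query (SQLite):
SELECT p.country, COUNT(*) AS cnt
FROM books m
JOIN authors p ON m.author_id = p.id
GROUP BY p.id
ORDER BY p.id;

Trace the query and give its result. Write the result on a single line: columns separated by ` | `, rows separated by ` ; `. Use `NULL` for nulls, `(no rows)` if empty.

Kenya | 1 ; France | 4 ; Kenya | 2 ; USA | 2

Join each books row to its authors via author_id.
Group joined rows by authors.id; compute COUNT(*) per group.
  2: ids {9} → COUNT(*)=1
  3: ids {1, 3, 16, 27} → COUNT(*)=4
  4: ids {6, 17} → COUNT(*)=2
  5: ids {12, 24} → COUNT(*)=2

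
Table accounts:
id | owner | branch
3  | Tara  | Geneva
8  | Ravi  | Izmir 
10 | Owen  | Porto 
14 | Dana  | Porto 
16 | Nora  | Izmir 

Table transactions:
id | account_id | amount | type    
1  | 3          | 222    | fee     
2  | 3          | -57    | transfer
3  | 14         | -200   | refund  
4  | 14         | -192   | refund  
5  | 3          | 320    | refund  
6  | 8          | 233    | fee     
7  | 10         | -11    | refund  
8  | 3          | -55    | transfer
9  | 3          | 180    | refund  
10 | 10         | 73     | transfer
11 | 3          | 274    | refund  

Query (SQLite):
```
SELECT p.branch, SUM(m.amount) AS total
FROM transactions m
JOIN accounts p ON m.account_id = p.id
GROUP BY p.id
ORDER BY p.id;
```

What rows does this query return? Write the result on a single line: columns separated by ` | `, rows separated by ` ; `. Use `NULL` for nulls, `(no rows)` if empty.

Join each transactions row to its accounts via account_id.
Group joined rows by accounts.id; compute SUM(m.amount) per group.
  3: ids {1, 2, 5, 8, 9, 11} → SUM(m.amount)=884
  8: ids {6} → SUM(m.amount)=233
  10: ids {7, 10} → SUM(m.amount)=62
  14: ids {3, 4} → SUM(m.amount)=-392

Geneva | 884 ; Izmir | 233 ; Porto | 62 ; Porto | -392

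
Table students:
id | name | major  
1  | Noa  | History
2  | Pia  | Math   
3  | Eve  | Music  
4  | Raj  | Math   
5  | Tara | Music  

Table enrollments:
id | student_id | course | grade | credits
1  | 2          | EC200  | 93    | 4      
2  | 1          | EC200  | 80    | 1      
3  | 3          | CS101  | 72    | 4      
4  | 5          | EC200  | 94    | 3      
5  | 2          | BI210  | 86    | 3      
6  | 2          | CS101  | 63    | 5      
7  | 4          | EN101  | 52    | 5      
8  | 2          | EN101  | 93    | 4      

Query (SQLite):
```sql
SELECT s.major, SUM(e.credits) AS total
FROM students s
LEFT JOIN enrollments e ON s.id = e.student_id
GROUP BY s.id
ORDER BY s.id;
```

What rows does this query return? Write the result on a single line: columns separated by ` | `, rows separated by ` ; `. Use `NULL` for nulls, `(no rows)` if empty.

LEFT JOIN keeps every students row; unmatched ones get NULL for enrollments columns.
Group by students.id and compute SUM(e.credits). SUM over an all-NULL group is NULL.
  1: ids {2} → SUM(e.credits)=1
  2: ids {1, 5, 6, 8} → SUM(e.credits)=16
  3: ids {3} → SUM(e.credits)=4
  4: ids {7} → SUM(e.credits)=5
  5: ids {4} → SUM(e.credits)=3

History | 1 ; Math | 16 ; Music | 4 ; Math | 5 ; Music | 3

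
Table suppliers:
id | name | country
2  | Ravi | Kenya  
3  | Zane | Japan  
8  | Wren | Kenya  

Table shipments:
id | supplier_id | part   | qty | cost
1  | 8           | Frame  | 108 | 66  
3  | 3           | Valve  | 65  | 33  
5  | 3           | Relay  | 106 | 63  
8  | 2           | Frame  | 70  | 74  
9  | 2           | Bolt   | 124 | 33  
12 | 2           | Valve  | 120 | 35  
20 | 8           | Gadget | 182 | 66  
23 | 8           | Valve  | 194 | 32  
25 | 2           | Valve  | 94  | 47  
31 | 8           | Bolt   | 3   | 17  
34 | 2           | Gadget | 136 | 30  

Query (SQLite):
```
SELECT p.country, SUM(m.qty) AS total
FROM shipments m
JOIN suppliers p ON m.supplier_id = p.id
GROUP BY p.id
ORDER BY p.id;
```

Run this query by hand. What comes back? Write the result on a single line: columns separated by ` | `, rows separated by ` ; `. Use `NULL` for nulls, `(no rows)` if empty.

Kenya | 544 ; Japan | 171 ; Kenya | 487

Join each shipments row to its suppliers via supplier_id.
Group joined rows by suppliers.id; compute SUM(m.qty) per group.
  2: ids {8, 9, 12, 25, 34} → SUM(m.qty)=544
  3: ids {3, 5} → SUM(m.qty)=171
  8: ids {1, 20, 23, 31} → SUM(m.qty)=487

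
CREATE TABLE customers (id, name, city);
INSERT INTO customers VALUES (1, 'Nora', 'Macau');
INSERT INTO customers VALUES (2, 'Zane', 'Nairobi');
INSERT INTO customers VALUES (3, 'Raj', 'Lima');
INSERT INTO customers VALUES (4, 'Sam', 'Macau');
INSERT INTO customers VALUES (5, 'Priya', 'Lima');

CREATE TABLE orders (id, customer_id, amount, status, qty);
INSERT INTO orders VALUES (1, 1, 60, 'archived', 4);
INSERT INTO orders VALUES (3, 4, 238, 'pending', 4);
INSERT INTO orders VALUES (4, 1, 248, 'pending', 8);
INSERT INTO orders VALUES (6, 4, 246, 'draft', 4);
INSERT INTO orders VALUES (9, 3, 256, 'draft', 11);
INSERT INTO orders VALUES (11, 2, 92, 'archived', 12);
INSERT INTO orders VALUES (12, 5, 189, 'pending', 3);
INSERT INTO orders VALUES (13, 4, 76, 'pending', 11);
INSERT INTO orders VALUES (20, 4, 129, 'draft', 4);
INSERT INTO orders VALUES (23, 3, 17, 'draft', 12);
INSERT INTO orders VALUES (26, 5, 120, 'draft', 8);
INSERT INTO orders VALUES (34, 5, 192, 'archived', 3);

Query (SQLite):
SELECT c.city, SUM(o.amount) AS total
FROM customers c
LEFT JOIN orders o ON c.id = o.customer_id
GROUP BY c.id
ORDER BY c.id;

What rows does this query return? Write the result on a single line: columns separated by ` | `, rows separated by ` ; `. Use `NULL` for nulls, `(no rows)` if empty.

Macau | 308 ; Nairobi | 92 ; Lima | 273 ; Macau | 689 ; Lima | 501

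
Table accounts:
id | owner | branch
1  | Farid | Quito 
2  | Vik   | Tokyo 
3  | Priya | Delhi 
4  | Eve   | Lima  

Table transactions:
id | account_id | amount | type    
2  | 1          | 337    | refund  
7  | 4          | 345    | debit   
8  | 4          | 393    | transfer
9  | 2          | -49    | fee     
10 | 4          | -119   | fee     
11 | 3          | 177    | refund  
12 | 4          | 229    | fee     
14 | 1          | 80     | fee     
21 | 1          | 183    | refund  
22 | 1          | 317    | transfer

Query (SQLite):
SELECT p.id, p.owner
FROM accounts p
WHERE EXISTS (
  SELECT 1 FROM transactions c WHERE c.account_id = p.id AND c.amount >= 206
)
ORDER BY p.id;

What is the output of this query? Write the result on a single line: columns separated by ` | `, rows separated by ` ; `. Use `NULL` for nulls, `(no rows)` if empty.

1 | Farid ; 4 | Eve

For each accounts row, check whether any transactions with matching account_id has amount >= 206.
Keep rows where that is true.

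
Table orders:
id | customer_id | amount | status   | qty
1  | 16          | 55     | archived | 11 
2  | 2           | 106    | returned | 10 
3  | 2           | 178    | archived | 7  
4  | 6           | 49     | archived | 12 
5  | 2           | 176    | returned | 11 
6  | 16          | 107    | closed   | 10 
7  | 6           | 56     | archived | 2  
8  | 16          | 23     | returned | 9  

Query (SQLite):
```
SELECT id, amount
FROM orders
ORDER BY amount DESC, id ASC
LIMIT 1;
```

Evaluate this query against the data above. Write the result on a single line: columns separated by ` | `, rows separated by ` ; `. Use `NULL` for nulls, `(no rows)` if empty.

Sort by amount desc, tiebreak id asc: (178, id=3), (176, id=5), (107, id=6), (106, id=2) …. Take first 1.

3 | 178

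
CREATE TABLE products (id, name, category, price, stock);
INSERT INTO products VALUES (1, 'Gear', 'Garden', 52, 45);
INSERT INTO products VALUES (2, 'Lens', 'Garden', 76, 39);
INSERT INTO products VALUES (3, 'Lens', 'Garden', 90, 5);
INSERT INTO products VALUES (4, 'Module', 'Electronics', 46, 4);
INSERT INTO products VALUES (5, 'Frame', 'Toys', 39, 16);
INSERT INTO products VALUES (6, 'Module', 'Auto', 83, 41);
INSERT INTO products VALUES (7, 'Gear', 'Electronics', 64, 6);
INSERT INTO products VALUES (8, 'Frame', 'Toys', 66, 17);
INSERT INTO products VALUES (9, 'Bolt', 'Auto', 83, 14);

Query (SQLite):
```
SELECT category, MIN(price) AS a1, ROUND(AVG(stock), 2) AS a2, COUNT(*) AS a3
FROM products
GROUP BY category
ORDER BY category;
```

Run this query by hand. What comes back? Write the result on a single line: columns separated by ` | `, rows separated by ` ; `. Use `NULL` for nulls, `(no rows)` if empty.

Group products by category.
Per group compute: MIN(price), ROUND(AVG(stock), 2), COUNT(*).
  Auto: ids {6, 9} → MIN(price)=83, ROUND(AVG(stock), 2)=27.5, COUNT(*)=2
  Electronics: ids {4, 7} → MIN(price)=46, ROUND(AVG(stock), 2)=5, COUNT(*)=2
  Garden: ids {1, 2, 3} → MIN(price)=52, ROUND(AVG(stock), 2)=29.67, COUNT(*)=3
  Toys: ids {5, 8} → MIN(price)=39, ROUND(AVG(stock), 2)=16.5, COUNT(*)=2

Auto | 83 | 27.5 | 2 ; Electronics | 46 | 5 | 2 ; Garden | 52 | 29.67 | 3 ; Toys | 39 | 16.5 | 2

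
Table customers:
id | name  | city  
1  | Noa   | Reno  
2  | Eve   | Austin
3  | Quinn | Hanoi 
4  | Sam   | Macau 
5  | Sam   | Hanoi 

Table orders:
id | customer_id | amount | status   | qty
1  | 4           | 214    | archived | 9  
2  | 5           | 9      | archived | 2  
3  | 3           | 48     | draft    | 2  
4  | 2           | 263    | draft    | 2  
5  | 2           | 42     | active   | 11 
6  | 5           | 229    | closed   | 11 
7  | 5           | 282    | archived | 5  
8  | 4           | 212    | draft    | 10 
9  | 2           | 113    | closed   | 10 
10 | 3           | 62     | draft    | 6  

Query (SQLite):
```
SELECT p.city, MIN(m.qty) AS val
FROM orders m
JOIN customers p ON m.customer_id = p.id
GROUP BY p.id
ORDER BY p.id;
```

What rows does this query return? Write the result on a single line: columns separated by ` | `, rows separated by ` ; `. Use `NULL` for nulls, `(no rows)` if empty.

Join each orders row to its customers via customer_id.
Group joined rows by customers.id; compute MIN(m.qty) per group.
  2: ids {4, 5, 9} → MIN(m.qty)=2
  3: ids {3, 10} → MIN(m.qty)=2
  4: ids {1, 8} → MIN(m.qty)=9
  5: ids {2, 6, 7} → MIN(m.qty)=2

Austin | 2 ; Hanoi | 2 ; Macau | 9 ; Hanoi | 2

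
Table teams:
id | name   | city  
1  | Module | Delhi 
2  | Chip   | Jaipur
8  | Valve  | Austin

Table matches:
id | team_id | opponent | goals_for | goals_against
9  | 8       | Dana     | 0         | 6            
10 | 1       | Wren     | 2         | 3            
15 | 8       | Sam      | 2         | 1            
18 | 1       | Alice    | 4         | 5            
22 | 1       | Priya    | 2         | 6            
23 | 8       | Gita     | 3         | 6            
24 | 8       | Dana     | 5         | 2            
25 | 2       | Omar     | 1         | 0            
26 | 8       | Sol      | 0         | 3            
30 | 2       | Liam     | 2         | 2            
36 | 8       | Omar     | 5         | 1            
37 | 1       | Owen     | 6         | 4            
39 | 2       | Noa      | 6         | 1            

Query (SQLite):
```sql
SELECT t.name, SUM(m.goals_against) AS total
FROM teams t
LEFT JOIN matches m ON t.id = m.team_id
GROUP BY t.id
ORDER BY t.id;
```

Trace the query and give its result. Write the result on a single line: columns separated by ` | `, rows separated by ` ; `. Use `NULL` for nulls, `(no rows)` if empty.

Module | 18 ; Chip | 3 ; Valve | 19

LEFT JOIN keeps every teams row; unmatched ones get NULL for matches columns.
Group by teams.id and compute SUM(m.goals_against). SUM over an all-NULL group is NULL.
  1: ids {10, 18, 22, 37} → SUM(m.goals_against)=18
  2: ids {25, 30, 39} → SUM(m.goals_against)=3
  8: ids {9, 15, 23, 24, 26, 36} → SUM(m.goals_against)=19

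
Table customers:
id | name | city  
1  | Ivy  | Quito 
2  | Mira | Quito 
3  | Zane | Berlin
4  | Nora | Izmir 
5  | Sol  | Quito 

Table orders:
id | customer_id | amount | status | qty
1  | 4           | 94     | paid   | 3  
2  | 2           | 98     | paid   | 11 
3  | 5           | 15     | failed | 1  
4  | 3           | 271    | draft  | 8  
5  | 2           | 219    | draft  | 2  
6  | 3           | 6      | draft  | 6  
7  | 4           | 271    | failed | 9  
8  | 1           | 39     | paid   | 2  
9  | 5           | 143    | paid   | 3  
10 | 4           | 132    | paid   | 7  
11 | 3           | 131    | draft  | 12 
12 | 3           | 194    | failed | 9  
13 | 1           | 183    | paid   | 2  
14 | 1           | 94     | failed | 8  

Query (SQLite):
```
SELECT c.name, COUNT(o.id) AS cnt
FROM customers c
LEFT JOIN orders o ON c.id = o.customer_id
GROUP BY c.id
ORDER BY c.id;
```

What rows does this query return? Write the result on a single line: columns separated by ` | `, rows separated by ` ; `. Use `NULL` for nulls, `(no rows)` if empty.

LEFT JOIN keeps every customers row; unmatched ones get NULL for orders columns.
Group by customers.id and compute COUNT(o.id). COUNT(col) of an all-NULL group is 0.
  1: ids {8, 13, 14} → COUNT(o.id)=3
  2: ids {2, 5} → COUNT(o.id)=2
  3: ids {4, 6, 11, 12} → COUNT(o.id)=4
  4: ids {1, 7, 10} → COUNT(o.id)=3
  5: ids {3, 9} → COUNT(o.id)=2

Ivy | 3 ; Mira | 2 ; Zane | 4 ; Nora | 3 ; Sol | 2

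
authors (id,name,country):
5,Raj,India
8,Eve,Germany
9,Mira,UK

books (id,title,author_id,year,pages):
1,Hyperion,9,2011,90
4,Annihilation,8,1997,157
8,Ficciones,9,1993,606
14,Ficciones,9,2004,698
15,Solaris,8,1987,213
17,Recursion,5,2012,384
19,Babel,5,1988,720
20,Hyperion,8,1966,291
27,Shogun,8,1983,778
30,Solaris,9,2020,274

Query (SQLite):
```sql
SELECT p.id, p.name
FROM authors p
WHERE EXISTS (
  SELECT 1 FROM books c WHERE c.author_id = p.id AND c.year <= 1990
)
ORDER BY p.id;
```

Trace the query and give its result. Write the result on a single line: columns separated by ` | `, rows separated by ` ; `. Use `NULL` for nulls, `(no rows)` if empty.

For each authors row, check whether any books with matching author_id has year <= 1990.
Keep rows where that is true.

5 | Raj ; 8 | Eve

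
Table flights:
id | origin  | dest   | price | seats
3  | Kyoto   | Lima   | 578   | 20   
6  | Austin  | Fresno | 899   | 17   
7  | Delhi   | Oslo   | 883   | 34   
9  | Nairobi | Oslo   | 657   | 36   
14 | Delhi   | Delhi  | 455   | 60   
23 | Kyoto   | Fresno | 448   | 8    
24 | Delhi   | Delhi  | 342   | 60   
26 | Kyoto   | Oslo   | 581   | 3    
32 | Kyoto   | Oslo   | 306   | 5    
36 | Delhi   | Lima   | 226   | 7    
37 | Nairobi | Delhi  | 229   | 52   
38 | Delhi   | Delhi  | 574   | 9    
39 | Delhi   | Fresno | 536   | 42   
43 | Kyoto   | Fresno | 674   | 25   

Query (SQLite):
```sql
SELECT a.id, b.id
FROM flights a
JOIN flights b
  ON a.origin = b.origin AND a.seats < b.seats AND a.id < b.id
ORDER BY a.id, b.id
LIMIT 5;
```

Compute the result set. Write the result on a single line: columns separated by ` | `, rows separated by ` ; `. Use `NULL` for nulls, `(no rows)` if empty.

3 | 43 ; 7 | 14 ; 7 | 24 ; 7 | 39 ; 9 | 37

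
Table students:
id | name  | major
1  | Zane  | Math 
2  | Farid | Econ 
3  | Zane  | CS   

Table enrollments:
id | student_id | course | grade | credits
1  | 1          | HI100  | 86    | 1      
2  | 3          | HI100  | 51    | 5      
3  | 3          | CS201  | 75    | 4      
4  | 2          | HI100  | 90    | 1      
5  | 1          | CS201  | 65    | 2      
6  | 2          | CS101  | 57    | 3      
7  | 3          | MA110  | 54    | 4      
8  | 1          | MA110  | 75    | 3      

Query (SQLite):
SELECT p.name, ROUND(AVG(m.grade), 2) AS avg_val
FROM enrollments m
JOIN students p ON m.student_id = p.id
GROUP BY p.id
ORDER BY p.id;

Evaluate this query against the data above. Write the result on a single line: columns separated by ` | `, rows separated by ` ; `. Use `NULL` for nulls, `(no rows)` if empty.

Zane | 75.33 ; Farid | 73.5 ; Zane | 60

Join each enrollments row to its students via student_id.
Group joined rows by students.id; compute ROUND(AVG(m.grade), 2) per group.
  1: ids {1, 5, 8} → ROUND(AVG(m.grade), 2)=75.33
  2: ids {4, 6} → ROUND(AVG(m.grade), 2)=73.5
  3: ids {2, 3, 7} → ROUND(AVG(m.grade), 2)=60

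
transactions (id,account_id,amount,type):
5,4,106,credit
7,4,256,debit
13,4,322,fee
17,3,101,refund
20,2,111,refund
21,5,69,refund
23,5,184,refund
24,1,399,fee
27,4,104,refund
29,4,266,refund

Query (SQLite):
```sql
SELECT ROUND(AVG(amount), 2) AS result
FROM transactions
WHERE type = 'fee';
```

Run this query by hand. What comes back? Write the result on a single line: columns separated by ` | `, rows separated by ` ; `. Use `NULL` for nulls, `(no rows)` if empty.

360.5

Rows where type='fee' → amount values: [322, 399].
AVG = 721 / 2 (rounded to 2 dp).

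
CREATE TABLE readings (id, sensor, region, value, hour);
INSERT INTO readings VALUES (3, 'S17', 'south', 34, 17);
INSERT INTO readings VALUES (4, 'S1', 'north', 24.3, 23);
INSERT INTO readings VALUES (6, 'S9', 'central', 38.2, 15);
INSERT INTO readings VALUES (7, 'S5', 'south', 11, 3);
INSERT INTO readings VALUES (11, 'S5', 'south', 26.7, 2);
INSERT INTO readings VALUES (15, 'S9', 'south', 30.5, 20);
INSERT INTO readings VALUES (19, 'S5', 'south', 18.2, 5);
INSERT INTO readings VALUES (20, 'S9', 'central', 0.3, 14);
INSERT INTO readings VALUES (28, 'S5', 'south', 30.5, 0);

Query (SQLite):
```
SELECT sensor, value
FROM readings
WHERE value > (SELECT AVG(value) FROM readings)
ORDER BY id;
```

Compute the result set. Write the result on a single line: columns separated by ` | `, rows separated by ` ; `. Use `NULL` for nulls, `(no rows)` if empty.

Scalar subquery: AVG(value) over all readings rows = 23.744444 (≈; comparison uses full precision).
Keep rows where value > that value.

S17 | 34 ; S1 | 24.3 ; S9 | 38.2 ; S5 | 26.7 ; S9 | 30.5 ; S5 | 30.5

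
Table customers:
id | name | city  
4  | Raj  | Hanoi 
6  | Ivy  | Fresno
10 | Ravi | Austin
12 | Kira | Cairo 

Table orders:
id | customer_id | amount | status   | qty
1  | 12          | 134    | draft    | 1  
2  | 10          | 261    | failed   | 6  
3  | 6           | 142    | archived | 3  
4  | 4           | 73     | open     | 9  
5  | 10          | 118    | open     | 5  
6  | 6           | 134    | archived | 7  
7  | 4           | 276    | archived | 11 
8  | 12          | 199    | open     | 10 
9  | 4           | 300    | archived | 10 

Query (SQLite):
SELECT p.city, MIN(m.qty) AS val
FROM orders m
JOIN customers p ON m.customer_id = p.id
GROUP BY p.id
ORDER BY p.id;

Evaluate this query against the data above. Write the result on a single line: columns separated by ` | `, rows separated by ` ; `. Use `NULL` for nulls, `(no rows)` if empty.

Hanoi | 9 ; Fresno | 3 ; Austin | 5 ; Cairo | 1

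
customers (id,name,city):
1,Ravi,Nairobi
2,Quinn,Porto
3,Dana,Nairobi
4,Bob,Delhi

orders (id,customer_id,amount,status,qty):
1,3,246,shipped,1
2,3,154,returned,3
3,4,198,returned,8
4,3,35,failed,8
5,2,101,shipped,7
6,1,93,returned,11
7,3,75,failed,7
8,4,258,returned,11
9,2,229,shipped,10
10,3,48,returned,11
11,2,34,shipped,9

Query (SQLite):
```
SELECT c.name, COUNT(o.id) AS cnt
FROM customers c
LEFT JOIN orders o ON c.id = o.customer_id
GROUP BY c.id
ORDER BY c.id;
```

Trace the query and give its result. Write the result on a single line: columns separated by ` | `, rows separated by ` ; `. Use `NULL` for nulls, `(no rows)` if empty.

Ravi | 1 ; Quinn | 3 ; Dana | 5 ; Bob | 2

LEFT JOIN keeps every customers row; unmatched ones get NULL for orders columns.
Group by customers.id and compute COUNT(o.id). COUNT(col) of an all-NULL group is 0.
  1: ids {6} → COUNT(o.id)=1
  2: ids {5, 9, 11} → COUNT(o.id)=3
  3: ids {1, 2, 4, 7, 10} → COUNT(o.id)=5
  4: ids {3, 8} → COUNT(o.id)=2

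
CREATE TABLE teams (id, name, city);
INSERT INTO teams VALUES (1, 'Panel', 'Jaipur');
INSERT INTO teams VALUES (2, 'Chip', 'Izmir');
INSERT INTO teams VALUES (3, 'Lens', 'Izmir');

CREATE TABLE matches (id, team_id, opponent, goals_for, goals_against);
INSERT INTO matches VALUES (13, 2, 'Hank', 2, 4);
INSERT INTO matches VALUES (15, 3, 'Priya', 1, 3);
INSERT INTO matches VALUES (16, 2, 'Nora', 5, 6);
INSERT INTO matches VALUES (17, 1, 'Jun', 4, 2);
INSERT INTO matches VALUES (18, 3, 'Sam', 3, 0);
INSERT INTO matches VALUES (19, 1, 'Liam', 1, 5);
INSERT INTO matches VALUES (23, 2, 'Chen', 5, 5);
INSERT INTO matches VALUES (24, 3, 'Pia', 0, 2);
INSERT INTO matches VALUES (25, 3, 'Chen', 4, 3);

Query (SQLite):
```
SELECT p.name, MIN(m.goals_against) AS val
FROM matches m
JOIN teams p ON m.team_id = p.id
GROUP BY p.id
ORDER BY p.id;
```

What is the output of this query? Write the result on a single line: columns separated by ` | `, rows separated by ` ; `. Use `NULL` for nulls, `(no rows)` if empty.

Panel | 2 ; Chip | 4 ; Lens | 0

Join each matches row to its teams via team_id.
Group joined rows by teams.id; compute MIN(m.goals_against) per group.
  1: ids {17, 19} → MIN(m.goals_against)=2
  2: ids {13, 16, 23} → MIN(m.goals_against)=4
  3: ids {15, 18, 24, 25} → MIN(m.goals_against)=0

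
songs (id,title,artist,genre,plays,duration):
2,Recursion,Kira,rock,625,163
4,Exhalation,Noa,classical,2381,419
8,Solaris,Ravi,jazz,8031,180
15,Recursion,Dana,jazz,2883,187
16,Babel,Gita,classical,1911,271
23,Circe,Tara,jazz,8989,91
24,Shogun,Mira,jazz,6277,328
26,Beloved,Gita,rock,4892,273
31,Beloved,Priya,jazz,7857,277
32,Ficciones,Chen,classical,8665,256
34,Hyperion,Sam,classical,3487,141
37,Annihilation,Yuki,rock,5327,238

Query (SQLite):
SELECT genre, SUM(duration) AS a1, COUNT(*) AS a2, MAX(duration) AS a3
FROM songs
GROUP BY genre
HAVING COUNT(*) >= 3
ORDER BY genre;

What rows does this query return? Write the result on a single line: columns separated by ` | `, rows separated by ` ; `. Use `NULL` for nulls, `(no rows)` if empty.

classical | 1087 | 4 | 419 ; jazz | 1063 | 5 | 328 ; rock | 674 | 3 | 273

Group songs by genre.
Per group compute: SUM(duration), COUNT(*), MAX(duration).
HAVING: drop groups with fewer than 3 rows.
  classical: ids {4, 16, 32, 34} → SUM(duration)=1087, COUNT(*)=4, MAX(duration)=419
  jazz: ids {8, 15, 23, 24, 31} → SUM(duration)=1063, COUNT(*)=5, MAX(duration)=328
  rock: ids {2, 26, 37} → SUM(duration)=674, COUNT(*)=3, MAX(duration)=273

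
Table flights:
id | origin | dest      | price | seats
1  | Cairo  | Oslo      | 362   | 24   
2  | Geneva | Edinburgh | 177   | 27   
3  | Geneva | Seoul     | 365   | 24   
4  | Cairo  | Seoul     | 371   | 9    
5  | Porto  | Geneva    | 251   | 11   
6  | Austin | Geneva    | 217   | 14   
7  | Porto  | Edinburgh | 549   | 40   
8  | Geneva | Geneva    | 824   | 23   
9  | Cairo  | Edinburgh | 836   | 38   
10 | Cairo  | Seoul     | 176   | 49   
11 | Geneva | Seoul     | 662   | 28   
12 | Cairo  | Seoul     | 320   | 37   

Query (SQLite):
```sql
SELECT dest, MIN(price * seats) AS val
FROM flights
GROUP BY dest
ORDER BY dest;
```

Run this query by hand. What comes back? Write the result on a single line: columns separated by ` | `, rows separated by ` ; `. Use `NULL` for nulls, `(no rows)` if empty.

Edinburgh | 4779 ; Geneva | 2761 ; Oslo | 8688 ; Seoul | 3339

For each row compute price * seats.
Group by dest; take MIN of the expression per group.
  Edinburgh: ids {2, 7, 9} → MIN(price * seats)=4779
  Geneva: ids {5, 6, 8} → MIN(price * seats)=2761
  Oslo: ids {1} → MIN(price * seats)=8688
  Seoul: ids {3, 4, 10, 11, 12} → MIN(price * seats)=3339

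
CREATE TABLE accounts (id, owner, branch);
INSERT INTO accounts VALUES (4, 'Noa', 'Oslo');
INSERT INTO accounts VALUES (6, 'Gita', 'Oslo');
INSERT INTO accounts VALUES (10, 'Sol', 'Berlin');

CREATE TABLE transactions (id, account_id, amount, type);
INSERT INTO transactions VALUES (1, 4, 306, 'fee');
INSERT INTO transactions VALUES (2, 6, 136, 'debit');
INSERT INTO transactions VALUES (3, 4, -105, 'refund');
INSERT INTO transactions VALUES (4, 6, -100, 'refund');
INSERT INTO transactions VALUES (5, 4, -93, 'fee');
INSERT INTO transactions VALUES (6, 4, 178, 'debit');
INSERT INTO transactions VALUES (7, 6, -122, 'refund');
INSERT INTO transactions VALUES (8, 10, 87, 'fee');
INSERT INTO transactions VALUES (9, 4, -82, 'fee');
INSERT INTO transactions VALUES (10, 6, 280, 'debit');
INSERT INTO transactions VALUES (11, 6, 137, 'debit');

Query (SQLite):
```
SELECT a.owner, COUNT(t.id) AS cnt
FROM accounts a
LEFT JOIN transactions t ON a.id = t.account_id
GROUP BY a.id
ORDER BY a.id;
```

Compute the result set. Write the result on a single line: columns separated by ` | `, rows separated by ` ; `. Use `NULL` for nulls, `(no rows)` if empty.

Noa | 5 ; Gita | 5 ; Sol | 1

LEFT JOIN keeps every accounts row; unmatched ones get NULL for transactions columns.
Group by accounts.id and compute COUNT(t.id). COUNT(col) of an all-NULL group is 0.
  4: ids {1, 3, 5, 6, 9} → COUNT(t.id)=5
  6: ids {2, 4, 7, 10, 11} → COUNT(t.id)=5
  10: ids {8} → COUNT(t.id)=1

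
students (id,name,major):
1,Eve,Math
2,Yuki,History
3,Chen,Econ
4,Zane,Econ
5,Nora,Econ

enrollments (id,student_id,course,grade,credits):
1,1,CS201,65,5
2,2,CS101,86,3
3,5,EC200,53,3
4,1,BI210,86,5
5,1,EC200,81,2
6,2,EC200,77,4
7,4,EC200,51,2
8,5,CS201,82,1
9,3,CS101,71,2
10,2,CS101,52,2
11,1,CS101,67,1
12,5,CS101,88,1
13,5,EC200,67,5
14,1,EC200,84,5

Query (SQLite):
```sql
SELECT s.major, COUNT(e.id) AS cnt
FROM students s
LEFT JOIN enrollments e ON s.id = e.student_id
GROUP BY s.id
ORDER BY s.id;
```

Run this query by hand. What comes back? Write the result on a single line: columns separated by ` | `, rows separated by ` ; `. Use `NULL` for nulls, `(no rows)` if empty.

LEFT JOIN keeps every students row; unmatched ones get NULL for enrollments columns.
Group by students.id and compute COUNT(e.id). COUNT(col) of an all-NULL group is 0.
  1: ids {1, 4, 5, 11, 14} → COUNT(e.id)=5
  2: ids {2, 6, 10} → COUNT(e.id)=3
  3: ids {9} → COUNT(e.id)=1
  4: ids {7} → COUNT(e.id)=1
  5: ids {3, 8, 12, 13} → COUNT(e.id)=4

Math | 5 ; History | 3 ; Econ | 1 ; Econ | 1 ; Econ | 4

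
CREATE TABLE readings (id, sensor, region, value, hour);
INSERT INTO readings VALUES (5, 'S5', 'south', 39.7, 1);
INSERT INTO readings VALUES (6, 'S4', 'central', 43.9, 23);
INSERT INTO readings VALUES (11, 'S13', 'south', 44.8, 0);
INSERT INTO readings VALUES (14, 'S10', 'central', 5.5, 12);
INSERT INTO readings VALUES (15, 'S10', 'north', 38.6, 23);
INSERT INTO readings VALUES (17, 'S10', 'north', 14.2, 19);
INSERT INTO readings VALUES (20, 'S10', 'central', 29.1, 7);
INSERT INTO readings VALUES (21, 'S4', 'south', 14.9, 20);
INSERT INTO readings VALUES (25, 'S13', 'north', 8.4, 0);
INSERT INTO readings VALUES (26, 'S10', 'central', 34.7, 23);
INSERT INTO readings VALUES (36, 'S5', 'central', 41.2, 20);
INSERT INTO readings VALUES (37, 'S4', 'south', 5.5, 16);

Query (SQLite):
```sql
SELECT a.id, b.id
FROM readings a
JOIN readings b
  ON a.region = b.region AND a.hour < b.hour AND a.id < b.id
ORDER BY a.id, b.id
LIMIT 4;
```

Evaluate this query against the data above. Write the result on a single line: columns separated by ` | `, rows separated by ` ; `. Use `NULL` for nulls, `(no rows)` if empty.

5 | 21 ; 5 | 37 ; 11 | 21 ; 11 | 37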